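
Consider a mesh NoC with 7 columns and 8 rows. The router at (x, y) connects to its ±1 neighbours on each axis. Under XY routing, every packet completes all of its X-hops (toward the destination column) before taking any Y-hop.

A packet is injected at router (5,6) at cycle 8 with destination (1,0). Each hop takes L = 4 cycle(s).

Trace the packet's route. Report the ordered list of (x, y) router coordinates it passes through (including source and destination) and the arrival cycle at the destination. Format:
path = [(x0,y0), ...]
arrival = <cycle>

path = [(5,6), (4,6), (3,6), (2,6), (1,6), (1,5), (1,4), (1,3), (1,2), (1,1), (1,0)]
arrival = 48

hop 0: (5,6) @ cyc 8
hop 1: (4,6) @ cyc 12  [W]
hop 2: (3,6) @ cyc 16  [W]
hop 3: (2,6) @ cyc 20  [W]
hop 4: (1,6) @ cyc 24  [W]
hop 5: (1,5) @ cyc 28  [S]
hop 6: (1,4) @ cyc 32  [S]
hop 7: (1,3) @ cyc 36  [S]
hop 8: (1,2) @ cyc 40  [S]
hop 9: (1,1) @ cyc 44  [S]
hop 10: (1,0) @ cyc 48  [S]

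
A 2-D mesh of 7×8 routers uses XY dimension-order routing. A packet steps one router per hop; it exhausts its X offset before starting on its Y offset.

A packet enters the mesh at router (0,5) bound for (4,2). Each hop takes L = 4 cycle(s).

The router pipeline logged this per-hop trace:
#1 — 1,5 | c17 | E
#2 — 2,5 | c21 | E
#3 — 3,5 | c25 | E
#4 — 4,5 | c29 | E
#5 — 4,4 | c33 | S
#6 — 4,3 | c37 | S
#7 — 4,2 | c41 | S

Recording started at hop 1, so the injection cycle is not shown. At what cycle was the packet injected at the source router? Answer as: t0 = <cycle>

cyc[1] = 17 and cyc[k] = t0 + k·L for every k.
t0 = cyc[1] − L = 17 − 4 = 13.

t0 = 13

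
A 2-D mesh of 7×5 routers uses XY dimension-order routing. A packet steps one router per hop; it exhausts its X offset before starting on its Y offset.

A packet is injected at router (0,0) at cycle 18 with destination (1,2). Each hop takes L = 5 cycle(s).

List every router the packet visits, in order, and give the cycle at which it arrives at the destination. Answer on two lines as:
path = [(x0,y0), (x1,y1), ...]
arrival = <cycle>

src (0,0)  cyc=18
E→(1,0)  cyc=23
N→(1,1)  cyc=28
N→(1,2)  cyc=33

path = [(0,0), (1,0), (1,1), (1,2)]
arrival = 33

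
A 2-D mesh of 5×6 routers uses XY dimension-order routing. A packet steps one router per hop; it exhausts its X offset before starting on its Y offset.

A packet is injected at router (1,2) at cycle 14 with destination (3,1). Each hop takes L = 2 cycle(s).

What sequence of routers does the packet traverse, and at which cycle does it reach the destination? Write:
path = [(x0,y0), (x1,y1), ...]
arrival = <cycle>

path = [(1,2), (2,2), (3,2), (3,1)]
arrival = 20

[0] x=1 y=2 t=14
[1] x=2 y=2 t=16 →E
[2] x=3 y=2 t=18 →E
[3] x=3 y=1 t=20 →S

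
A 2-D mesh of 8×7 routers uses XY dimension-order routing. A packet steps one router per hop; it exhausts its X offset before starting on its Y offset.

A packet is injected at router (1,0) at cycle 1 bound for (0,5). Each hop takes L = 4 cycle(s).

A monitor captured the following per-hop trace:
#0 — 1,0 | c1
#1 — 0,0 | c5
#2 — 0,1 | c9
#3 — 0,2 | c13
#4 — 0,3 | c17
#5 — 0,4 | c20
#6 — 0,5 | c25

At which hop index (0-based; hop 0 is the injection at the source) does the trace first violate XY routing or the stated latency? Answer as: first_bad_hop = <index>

  1: Δx=-1 Δy=+0 Δt=4 [ok]
  2: Δx=+0 Δy=+1 Δt=4 [ok]
  3: Δx=+0 Δy=+1 Δt=4 [ok]
  4: Δx=+0 Δy=+1 Δt=4 [ok]
  5: Δx=+0 Δy=+1 Δt=3 [BAD: Δcyc=3≠L]

first_bad_hop = 5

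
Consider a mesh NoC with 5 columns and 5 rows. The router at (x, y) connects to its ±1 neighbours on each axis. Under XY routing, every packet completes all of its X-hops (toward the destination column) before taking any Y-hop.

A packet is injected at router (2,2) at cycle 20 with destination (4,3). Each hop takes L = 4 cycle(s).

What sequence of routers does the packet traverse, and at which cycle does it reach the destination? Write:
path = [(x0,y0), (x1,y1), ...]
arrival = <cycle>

path = [(2,2), (3,2), (4,2), (4,3)]
arrival = 32

[0] x=2 y=2 t=20
[1] x=3 y=2 t=24 →E
[2] x=4 y=2 t=28 →E
[3] x=4 y=3 t=32 →N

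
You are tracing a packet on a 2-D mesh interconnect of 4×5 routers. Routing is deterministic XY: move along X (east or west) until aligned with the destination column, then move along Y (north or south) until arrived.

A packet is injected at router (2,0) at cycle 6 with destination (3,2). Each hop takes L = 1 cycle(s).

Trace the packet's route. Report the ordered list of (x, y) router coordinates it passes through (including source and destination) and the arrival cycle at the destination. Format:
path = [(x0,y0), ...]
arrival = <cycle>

path = [(2,0), (3,0), (3,1), (3,2)]
arrival = 9

src (2,0)  cyc=6
E→(3,0)  cyc=7
N→(3,1)  cyc=8
N→(3,2)  cyc=9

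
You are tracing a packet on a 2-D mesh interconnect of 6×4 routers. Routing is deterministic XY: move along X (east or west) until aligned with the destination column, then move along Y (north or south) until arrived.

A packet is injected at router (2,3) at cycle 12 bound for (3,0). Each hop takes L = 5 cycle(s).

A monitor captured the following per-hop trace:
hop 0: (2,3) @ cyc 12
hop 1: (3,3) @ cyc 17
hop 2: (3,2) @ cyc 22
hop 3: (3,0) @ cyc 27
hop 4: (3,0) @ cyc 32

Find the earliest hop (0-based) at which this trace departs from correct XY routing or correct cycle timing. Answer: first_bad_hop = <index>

  1: Δx=+1 Δy=+0 Δt=5 [ok]
  2: Δx=+0 Δy=-1 Δt=5 [ok]
  3: Δx=+0 Δy=-2 Δt=5 [BAD: non-unit step]

first_bad_hop = 3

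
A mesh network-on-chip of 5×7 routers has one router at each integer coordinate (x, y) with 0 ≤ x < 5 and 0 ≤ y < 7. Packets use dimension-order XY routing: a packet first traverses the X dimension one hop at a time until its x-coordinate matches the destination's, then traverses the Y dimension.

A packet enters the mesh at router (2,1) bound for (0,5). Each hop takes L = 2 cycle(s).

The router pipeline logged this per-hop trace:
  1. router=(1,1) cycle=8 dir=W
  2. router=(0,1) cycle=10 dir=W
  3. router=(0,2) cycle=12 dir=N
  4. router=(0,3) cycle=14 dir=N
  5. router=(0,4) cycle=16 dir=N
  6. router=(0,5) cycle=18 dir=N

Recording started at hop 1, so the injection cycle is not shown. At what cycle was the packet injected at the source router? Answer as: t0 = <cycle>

t0 = 6

The first recorded entry is hop 1 at cycle 8.
Subtract one hop: t0 = 8 − 2 = 6.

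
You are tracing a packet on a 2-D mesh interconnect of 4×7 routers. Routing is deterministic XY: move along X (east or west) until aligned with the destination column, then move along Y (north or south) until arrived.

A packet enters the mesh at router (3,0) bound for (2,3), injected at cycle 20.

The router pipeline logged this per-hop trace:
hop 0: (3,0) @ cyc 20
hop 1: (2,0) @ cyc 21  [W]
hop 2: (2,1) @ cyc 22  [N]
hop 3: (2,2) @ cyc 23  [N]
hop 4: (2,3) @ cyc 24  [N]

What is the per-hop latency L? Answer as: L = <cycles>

Δcyc across hop 0→1: 21 − 20 = 1.
Per-hop latency L = Δcyc = 1.

L = 1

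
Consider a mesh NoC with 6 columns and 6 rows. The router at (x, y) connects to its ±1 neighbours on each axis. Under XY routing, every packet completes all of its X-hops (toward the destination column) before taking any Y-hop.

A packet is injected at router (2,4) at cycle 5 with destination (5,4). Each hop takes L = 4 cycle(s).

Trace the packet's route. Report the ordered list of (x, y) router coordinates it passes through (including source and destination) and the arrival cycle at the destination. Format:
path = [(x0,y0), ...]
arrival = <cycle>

path = [(2,4), (3,4), (4,4), (5,4)]
arrival = 17

src (2,4)  cyc=5
E→(3,4)  cyc=9
E→(4,4)  cyc=13
E→(5,4)  cyc=17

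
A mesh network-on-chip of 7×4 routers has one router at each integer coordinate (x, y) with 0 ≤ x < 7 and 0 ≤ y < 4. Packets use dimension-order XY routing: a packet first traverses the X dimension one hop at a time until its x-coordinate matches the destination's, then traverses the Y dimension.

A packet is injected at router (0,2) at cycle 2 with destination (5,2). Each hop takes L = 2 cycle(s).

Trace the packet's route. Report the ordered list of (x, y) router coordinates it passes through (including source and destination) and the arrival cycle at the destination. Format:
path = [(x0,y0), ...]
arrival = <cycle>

path = [(0,2), (1,2), (2,2), (3,2), (4,2), (5,2)]
arrival = 12

hop 0: (0,2) @ cyc 2
hop 1: (1,2) @ cyc 4  [E]
hop 2: (2,2) @ cyc 6  [E]
hop 3: (3,2) @ cyc 8  [E]
hop 4: (4,2) @ cyc 10  [E]
hop 5: (5,2) @ cyc 12  [E]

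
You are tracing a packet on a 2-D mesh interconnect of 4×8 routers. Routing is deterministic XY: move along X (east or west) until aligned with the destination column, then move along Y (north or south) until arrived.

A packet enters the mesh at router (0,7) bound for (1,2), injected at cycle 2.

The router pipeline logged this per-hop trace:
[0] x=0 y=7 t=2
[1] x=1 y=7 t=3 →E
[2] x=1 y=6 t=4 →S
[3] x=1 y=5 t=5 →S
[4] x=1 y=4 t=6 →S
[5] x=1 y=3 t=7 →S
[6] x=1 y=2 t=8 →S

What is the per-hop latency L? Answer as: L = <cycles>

L = 1

cyc[1] − cyc[0] = 3 − 2 = 1.
That increment is L by definition: L = 1.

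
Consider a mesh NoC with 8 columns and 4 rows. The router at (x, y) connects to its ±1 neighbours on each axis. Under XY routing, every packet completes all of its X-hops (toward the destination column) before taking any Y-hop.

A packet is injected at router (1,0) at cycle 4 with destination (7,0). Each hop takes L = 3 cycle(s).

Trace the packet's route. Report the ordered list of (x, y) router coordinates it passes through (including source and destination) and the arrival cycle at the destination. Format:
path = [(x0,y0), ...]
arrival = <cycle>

  0. router=(1,0) cycle=4 (inject)
  1. router=(2,0) cycle=7 dir=E
  2. router=(3,0) cycle=10 dir=E
  3. router=(4,0) cycle=13 dir=E
  4. router=(5,0) cycle=16 dir=E
  5. router=(6,0) cycle=19 dir=E
  6. router=(7,0) cycle=22 dir=E

path = [(1,0), (2,0), (3,0), (4,0), (5,0), (6,0), (7,0)]
arrival = 22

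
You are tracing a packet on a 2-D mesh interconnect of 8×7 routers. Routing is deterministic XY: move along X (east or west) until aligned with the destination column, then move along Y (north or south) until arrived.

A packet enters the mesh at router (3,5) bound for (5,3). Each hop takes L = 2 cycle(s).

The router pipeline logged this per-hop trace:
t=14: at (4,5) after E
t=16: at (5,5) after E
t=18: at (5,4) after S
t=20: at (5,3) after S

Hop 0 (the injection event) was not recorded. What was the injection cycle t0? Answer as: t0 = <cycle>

At hop 1 the cycle is 14; in general cyc_k = t0 + kL.
t0 = cyc[1] − L = 14 − 2 = 12.

t0 = 12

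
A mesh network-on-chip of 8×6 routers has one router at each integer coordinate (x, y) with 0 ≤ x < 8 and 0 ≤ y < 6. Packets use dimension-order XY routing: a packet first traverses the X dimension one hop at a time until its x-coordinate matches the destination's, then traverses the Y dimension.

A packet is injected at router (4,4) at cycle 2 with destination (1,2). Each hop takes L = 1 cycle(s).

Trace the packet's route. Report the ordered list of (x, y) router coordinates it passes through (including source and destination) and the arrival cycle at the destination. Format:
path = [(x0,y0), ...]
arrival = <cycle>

path = [(4,4), (3,4), (2,4), (1,4), (1,3), (1,2)]
arrival = 7

hop 0: (4,4) @ cyc 2
hop 1: (3,4) @ cyc 3  [W]
hop 2: (2,4) @ cyc 4  [W]
hop 3: (1,4) @ cyc 5  [W]
hop 4: (1,3) @ cyc 6  [S]
hop 5: (1,2) @ cyc 7  [S]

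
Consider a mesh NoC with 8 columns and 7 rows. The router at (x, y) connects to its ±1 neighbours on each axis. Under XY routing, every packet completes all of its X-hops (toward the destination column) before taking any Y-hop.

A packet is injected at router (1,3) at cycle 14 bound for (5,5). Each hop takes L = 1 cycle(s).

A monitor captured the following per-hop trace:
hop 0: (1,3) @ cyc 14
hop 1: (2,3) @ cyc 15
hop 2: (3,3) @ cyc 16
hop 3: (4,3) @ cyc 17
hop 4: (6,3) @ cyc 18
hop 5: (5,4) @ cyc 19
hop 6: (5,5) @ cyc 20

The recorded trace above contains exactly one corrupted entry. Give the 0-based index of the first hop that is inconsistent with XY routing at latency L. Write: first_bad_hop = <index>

first_bad_hop = 4

[1] (+1,+0) / 1c ⇒ ok
[2] (+1,+0) / 1c ⇒ ok
[3] (+1,+0) / 1c ⇒ ok
[4] (+2,+0) / 1c ⇒ BAD: non-unit step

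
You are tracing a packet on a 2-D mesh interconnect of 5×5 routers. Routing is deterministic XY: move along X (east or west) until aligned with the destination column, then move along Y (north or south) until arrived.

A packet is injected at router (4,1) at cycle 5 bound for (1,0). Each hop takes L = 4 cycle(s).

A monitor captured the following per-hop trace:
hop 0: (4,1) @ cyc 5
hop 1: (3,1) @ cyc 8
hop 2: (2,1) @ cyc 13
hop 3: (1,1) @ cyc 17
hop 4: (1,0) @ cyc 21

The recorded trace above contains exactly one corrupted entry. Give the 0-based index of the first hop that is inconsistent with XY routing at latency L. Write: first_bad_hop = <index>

hop 1: step (-1,+0), +3 cyc — BAD: Δcyc=3≠L

first_bad_hop = 1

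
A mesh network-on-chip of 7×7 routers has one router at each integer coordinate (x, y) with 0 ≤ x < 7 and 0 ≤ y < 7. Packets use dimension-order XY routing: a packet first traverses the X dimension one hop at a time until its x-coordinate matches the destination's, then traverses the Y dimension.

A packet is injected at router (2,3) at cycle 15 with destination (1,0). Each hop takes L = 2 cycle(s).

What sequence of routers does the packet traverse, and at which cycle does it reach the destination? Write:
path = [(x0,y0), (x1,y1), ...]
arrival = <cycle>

path = [(2,3), (1,3), (1,2), (1,1), (1,0)]
arrival = 23

t=15: at (2,3)
t=17: at (1,3) after W
t=19: at (1,2) after S
t=21: at (1,1) after S
t=23: at (1,0) after S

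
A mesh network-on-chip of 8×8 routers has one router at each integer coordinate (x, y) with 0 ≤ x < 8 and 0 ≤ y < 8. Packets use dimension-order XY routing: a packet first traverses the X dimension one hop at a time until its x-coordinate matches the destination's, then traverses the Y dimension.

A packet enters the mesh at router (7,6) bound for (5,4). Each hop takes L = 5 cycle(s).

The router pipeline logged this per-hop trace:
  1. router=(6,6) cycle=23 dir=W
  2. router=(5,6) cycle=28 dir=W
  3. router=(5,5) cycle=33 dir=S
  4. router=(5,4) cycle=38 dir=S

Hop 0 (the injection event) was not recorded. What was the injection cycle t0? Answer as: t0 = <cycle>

cyc[1] = 23 and cyc[k] = t0 + k·L for every k.
t0 = cyc[1] − L = 23 − 5 = 18.

t0 = 18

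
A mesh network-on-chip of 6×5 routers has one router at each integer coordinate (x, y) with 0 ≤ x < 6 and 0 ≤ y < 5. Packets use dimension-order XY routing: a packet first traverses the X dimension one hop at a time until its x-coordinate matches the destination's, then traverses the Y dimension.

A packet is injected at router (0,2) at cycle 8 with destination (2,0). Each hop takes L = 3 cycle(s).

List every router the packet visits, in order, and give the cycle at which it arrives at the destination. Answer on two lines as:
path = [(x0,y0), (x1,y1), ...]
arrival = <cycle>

path = [(0,2), (1,2), (2,2), (2,1), (2,0)]
arrival = 20

#0 — 0,2 | c8
#1 — 1,2 | c11 | E
#2 — 2,2 | c14 | E
#3 — 2,1 | c17 | S
#4 — 2,0 | c20 | S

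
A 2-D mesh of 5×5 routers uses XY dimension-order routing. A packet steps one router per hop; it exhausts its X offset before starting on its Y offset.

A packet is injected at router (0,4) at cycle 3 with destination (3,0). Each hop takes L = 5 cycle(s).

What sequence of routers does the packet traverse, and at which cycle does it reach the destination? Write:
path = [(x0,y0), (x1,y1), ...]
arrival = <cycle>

path = [(0,4), (1,4), (2,4), (3,4), (3,3), (3,2), (3,1), (3,0)]
arrival = 38

t=3: at (0,4)
t=8: at (1,4) after E
t=13: at (2,4) after E
t=18: at (3,4) after E
t=23: at (3,3) after S
t=28: at (3,2) after S
t=33: at (3,1) after S
t=38: at (3,0) after S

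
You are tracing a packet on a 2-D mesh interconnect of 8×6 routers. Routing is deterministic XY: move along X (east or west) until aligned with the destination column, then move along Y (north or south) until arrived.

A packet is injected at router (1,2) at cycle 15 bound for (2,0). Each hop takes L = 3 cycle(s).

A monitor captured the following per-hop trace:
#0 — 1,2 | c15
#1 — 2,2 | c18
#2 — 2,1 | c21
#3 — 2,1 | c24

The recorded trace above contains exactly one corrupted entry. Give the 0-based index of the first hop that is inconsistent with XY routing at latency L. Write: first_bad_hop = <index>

first_bad_hop = 3

  1: Δx=+1 Δy=+0 Δt=3 [ok]
  2: Δx=+0 Δy=-1 Δt=3 [ok]
  3: Δx=+0 Δy=+0 Δt=3 [BAD: non-unit step]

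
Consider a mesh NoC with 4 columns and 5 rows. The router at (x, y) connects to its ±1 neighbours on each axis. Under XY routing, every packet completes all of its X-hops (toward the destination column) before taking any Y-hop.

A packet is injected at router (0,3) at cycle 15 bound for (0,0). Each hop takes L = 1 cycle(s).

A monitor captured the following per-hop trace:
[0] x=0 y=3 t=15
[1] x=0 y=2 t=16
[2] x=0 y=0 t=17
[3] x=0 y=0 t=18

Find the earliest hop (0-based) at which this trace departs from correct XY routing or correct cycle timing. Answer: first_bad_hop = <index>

[1] (+0,-1) / 1c ⇒ ok
[2] (+0,-2) / 1c ⇒ BAD: non-unit step

first_bad_hop = 2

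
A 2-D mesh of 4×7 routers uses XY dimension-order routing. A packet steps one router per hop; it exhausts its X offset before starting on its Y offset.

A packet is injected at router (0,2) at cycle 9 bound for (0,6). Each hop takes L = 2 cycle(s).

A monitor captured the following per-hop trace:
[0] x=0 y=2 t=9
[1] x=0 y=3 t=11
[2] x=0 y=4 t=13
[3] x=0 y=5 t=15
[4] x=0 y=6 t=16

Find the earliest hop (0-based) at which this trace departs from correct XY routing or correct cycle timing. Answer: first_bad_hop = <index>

first_bad_hop = 4

check 1→ d=(0,1) cyc+2: ok
check 2→ d=(0,1) cyc+2: ok
check 3→ d=(0,1) cyc+2: ok
check 4→ d=(0,1) cyc+1: BAD: Δcyc=1≠L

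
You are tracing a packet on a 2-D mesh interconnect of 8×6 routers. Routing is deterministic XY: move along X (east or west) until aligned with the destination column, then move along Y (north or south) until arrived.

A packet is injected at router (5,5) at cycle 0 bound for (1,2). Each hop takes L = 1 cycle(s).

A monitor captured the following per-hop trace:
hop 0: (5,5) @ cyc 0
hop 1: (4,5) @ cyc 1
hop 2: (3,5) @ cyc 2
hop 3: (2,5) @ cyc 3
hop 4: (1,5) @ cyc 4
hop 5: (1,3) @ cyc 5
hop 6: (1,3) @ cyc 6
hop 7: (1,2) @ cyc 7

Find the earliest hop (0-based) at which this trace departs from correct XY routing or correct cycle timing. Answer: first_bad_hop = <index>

first_bad_hop = 5

hop 1: step (-1,+0), +1 cyc — ok
hop 2: step (-1,+0), +1 cyc — ok
hop 3: step (-1,+0), +1 cyc — ok
hop 4: step (-1,+0), +1 cyc — ok
hop 5: step (+0,-2), +1 cyc — BAD: non-unit step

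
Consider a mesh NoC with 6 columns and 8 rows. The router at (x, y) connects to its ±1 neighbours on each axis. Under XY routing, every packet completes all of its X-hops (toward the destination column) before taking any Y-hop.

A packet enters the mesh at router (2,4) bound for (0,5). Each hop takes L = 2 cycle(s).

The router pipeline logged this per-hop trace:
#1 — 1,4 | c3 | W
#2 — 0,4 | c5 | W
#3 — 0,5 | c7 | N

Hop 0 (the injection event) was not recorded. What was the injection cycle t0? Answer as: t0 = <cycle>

Hop 1 reached at cycle 3; hop k is at t0 + k·L.
So t0 = 3 − 1·2 = 1.

t0 = 1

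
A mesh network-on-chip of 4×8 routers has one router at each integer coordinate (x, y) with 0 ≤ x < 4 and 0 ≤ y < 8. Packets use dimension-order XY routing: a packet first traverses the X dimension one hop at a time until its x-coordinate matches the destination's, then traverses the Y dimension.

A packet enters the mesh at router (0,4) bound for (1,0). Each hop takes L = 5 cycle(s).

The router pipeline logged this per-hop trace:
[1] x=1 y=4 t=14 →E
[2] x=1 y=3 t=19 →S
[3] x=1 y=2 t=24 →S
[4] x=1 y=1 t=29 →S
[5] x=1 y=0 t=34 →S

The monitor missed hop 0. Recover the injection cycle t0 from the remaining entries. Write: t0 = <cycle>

t0 = 9

Hop 1 reached at cycle 14; hop k is at t0 + k·L.
t0 = cyc[1] − L = 14 − 5 = 9.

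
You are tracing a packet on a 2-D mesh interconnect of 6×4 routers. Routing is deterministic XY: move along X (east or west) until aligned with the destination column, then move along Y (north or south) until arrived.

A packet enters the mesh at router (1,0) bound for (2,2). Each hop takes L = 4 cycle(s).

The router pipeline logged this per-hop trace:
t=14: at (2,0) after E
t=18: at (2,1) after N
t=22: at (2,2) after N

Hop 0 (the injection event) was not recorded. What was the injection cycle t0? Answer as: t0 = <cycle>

t0 = 10

At hop 1 the cycle is 14; in general cyc_k = t0 + kL.
t0 = cyc[1] − L = 14 − 4 = 10.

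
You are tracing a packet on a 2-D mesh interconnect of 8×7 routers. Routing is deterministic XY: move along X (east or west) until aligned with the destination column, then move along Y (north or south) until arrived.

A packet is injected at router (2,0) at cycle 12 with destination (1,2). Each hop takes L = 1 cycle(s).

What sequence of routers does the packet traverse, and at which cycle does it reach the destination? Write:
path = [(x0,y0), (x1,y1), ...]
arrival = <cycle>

path = [(2,0), (1,0), (1,1), (1,2)]
arrival = 15

  0. router=(2,0) cycle=12 (inject)
  1. router=(1,0) cycle=13 dir=W
  2. router=(1,1) cycle=14 dir=N
  3. router=(1,2) cycle=15 dir=N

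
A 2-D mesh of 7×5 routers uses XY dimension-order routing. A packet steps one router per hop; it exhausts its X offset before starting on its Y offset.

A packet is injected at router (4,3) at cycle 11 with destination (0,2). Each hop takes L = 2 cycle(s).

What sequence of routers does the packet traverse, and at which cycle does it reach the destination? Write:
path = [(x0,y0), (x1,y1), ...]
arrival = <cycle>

src (4,3)  cyc=11
W→(3,3)  cyc=13
W→(2,3)  cyc=15
W→(1,3)  cyc=17
W→(0,3)  cyc=19
S→(0,2)  cyc=21

path = [(4,3), (3,3), (2,3), (1,3), (0,3), (0,2)]
arrival = 21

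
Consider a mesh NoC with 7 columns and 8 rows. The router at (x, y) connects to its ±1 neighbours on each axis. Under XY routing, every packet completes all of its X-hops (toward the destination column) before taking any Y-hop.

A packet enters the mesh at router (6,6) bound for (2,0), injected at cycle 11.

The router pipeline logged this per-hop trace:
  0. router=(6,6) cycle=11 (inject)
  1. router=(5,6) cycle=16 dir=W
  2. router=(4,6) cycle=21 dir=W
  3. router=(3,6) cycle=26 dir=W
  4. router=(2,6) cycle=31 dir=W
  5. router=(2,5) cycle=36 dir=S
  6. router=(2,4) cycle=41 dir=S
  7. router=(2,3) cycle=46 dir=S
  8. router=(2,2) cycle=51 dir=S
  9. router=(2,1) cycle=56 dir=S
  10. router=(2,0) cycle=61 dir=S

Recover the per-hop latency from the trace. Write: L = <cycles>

L = 5

cyc[1] − cyc[0] = 16 − 11 = 5.
That increment is L by definition: L = 5.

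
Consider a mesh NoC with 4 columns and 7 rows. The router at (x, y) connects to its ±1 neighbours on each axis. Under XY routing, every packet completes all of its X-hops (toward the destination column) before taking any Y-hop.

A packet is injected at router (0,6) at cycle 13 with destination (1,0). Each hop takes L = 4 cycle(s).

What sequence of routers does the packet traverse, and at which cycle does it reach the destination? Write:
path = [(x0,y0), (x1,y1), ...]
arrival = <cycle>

path = [(0,6), (1,6), (1,5), (1,4), (1,3), (1,2), (1,1), (1,0)]
arrival = 41

#0 — 0,6 | c13
#1 — 1,6 | c17 | E
#2 — 1,5 | c21 | S
#3 — 1,4 | c25 | S
#4 — 1,3 | c29 | S
#5 — 1,2 | c33 | S
#6 — 1,1 | c37 | S
#7 — 1,0 | c41 | S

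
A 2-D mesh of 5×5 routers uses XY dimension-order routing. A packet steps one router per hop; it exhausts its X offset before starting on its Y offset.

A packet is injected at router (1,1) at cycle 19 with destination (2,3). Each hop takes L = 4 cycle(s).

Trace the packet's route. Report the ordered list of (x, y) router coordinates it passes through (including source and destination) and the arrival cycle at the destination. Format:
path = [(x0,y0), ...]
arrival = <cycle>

src (1,1)  cyc=19
E→(2,1)  cyc=23
N→(2,2)  cyc=27
N→(2,3)  cyc=31

path = [(1,1), (2,1), (2,2), (2,3)]
arrival = 31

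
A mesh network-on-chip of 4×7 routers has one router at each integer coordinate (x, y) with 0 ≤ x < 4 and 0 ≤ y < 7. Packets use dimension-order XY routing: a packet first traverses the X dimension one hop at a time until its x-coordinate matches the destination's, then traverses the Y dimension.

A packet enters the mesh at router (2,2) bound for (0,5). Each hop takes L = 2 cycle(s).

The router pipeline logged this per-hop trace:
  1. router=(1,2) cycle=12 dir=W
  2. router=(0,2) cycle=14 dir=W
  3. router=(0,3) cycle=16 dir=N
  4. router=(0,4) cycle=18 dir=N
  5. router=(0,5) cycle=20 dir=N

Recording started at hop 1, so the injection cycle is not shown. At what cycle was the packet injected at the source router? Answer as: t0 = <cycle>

cyc[1] = 12 and cyc[k] = t0 + k·L for every k.
Subtract one hop: t0 = 12 − 2 = 10.

t0 = 10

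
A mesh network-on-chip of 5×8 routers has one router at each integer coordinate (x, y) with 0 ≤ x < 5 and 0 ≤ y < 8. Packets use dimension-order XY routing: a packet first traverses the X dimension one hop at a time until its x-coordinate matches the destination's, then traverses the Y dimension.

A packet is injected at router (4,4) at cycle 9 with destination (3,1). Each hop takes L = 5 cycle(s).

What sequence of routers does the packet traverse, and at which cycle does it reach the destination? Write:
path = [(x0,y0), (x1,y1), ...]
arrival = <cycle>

path = [(4,4), (3,4), (3,3), (3,2), (3,1)]
arrival = 29

[0] x=4 y=4 t=9
[1] x=3 y=4 t=14 →W
[2] x=3 y=3 t=19 →S
[3] x=3 y=2 t=24 →S
[4] x=3 y=1 t=29 →S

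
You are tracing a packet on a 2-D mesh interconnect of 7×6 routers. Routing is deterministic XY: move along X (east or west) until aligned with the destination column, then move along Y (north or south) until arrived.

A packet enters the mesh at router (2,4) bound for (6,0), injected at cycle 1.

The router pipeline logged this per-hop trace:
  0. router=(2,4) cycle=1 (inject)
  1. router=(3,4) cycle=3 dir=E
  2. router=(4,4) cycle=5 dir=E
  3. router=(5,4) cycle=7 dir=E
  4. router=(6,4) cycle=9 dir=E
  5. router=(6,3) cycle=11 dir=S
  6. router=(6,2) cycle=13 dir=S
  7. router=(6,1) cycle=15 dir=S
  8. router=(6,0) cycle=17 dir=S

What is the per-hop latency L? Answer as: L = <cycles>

L = 2

From hop 0 (1) to hop 1 (3): +2 cycles.
Each hop adds L, hence L = 2.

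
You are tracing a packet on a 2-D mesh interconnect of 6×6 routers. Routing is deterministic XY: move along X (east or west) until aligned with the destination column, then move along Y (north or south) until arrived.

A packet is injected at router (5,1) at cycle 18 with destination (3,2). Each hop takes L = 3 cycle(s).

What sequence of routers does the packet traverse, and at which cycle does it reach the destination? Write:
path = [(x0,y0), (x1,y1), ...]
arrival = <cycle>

t=18: at (5,1)
t=21: at (4,1) after W
t=24: at (3,1) after W
t=27: at (3,2) after N

path = [(5,1), (4,1), (3,1), (3,2)]
arrival = 27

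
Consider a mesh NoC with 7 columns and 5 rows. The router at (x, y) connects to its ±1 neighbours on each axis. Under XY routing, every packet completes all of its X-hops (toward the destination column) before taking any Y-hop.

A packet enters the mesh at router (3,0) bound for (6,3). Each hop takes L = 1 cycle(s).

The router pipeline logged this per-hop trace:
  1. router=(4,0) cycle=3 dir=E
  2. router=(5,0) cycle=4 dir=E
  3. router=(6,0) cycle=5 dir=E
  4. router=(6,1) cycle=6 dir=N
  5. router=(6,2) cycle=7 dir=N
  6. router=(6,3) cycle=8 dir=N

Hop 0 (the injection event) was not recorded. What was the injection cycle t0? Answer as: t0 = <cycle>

cyc[1] = 3 and cyc[k] = t0 + k·L for every k.
Subtract one hop: t0 = 3 − 1 = 2.

t0 = 2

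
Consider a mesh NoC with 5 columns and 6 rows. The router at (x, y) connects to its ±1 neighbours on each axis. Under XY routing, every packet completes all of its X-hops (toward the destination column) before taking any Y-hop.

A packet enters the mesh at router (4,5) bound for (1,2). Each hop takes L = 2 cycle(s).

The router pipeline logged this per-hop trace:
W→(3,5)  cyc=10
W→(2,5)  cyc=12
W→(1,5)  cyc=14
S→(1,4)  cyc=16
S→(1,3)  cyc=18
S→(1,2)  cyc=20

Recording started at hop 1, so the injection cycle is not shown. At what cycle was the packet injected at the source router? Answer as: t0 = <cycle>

At hop 1 the cycle is 10; in general cyc_k = t0 + kL.
Subtract one hop: t0 = 10 − 2 = 8.

t0 = 8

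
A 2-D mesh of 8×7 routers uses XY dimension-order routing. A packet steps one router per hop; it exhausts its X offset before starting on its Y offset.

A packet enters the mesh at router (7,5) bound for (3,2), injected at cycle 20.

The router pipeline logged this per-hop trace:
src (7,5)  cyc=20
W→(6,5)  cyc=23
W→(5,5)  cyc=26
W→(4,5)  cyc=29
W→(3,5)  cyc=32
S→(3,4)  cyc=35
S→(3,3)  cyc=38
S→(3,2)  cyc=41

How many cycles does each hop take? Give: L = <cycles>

cyc[1] − cyc[0] = 23 − 20 = 3.
That increment is L by definition: L = 3.

L = 3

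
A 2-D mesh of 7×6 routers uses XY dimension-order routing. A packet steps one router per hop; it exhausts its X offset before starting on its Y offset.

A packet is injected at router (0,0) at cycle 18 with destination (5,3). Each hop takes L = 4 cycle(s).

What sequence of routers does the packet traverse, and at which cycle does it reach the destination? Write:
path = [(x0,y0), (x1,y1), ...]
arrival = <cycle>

path = [(0,0), (1,0), (2,0), (3,0), (4,0), (5,0), (5,1), (5,2), (5,3)]
arrival = 50

hop 0: (0,0) @ cyc 18
hop 1: (1,0) @ cyc 22  [E]
hop 2: (2,0) @ cyc 26  [E]
hop 3: (3,0) @ cyc 30  [E]
hop 4: (4,0) @ cyc 34  [E]
hop 5: (5,0) @ cyc 38  [E]
hop 6: (5,1) @ cyc 42  [N]
hop 7: (5,2) @ cyc 46  [N]
hop 8: (5,3) @ cyc 50  [N]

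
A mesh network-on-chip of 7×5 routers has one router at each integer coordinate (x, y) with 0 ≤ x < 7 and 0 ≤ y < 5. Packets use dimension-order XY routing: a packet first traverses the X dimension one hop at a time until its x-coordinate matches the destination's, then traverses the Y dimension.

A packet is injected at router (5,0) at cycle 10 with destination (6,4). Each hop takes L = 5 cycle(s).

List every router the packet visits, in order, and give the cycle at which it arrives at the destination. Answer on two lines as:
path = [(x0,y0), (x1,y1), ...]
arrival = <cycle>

[0] x=5 y=0 t=10
[1] x=6 y=0 t=15 →E
[2] x=6 y=1 t=20 →N
[3] x=6 y=2 t=25 →N
[4] x=6 y=3 t=30 →N
[5] x=6 y=4 t=35 →N

path = [(5,0), (6,0), (6,1), (6,2), (6,3), (6,4)]
arrival = 35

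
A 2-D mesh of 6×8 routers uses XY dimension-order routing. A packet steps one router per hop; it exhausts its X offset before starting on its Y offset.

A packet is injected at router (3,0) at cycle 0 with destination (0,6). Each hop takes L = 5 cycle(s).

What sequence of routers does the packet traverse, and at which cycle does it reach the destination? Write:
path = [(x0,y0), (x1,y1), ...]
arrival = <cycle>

hop 0: (3,0) @ cyc 0
hop 1: (2,0) @ cyc 5  [W]
hop 2: (1,0) @ cyc 10  [W]
hop 3: (0,0) @ cyc 15  [W]
hop 4: (0,1) @ cyc 20  [N]
hop 5: (0,2) @ cyc 25  [N]
hop 6: (0,3) @ cyc 30  [N]
hop 7: (0,4) @ cyc 35  [N]
hop 8: (0,5) @ cyc 40  [N]
hop 9: (0,6) @ cyc 45  [N]

path = [(3,0), (2,0), (1,0), (0,0), (0,1), (0,2), (0,3), (0,4), (0,5), (0,6)]
arrival = 45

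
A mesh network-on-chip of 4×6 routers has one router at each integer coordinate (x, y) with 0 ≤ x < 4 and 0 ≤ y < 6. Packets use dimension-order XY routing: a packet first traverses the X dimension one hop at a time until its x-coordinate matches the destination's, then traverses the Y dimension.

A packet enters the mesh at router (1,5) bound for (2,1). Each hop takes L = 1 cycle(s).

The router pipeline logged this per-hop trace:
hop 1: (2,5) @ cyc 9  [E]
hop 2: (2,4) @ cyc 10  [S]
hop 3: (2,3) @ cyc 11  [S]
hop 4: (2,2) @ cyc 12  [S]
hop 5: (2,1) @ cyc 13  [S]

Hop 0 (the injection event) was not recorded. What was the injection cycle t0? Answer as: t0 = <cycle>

t0 = 8

The first recorded entry is hop 1 at cycle 9.
Therefore t0 = 9 − L = 8.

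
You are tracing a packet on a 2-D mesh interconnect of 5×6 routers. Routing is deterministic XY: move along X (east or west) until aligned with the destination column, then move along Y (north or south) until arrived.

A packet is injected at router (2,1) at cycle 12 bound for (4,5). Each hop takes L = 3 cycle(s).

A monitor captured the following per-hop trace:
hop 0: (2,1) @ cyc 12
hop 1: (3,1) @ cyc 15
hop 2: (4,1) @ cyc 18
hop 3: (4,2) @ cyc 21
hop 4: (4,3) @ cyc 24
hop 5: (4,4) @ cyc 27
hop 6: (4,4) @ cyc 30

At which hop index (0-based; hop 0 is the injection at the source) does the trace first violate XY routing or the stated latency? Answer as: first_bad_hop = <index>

first_bad_hop = 6

check 1→ d=(1,0) cyc+3: ok
check 2→ d=(1,0) cyc+3: ok
check 3→ d=(0,1) cyc+3: ok
check 4→ d=(0,1) cyc+3: ok
check 5→ d=(0,1) cyc+3: ok
check 6→ d=(0,0) cyc+3: BAD: non-unit step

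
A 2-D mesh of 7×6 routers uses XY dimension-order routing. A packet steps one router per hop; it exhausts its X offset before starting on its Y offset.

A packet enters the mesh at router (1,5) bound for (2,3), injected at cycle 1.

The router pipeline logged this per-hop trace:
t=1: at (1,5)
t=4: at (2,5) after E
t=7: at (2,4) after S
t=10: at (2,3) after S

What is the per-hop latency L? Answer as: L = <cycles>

L = 3

Δcyc across hop 0→1: 4 − 1 = 3.
Each hop adds L, hence L = 3.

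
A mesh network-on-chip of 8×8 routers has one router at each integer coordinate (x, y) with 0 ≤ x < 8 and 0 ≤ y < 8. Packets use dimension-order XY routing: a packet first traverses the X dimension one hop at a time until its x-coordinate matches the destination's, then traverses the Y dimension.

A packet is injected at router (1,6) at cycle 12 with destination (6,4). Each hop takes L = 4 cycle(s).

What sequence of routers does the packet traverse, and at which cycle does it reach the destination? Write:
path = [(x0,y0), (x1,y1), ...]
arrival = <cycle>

hop 0: (1,6) @ cyc 12
hop 1: (2,6) @ cyc 16  [E]
hop 2: (3,6) @ cyc 20  [E]
hop 3: (4,6) @ cyc 24  [E]
hop 4: (5,6) @ cyc 28  [E]
hop 5: (6,6) @ cyc 32  [E]
hop 6: (6,5) @ cyc 36  [S]
hop 7: (6,4) @ cyc 40  [S]

path = [(1,6), (2,6), (3,6), (4,6), (5,6), (6,6), (6,5), (6,4)]
arrival = 40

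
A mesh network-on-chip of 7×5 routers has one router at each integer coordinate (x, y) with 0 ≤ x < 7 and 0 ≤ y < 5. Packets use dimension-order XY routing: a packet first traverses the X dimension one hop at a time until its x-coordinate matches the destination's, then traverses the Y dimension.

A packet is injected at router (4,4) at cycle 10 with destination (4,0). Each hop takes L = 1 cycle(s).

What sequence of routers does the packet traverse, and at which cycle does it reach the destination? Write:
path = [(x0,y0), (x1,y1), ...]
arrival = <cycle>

[0] x=4 y=4 t=10
[1] x=4 y=3 t=11 →S
[2] x=4 y=2 t=12 →S
[3] x=4 y=1 t=13 →S
[4] x=4 y=0 t=14 →S

path = [(4,4), (4,3), (4,2), (4,1), (4,0)]
arrival = 14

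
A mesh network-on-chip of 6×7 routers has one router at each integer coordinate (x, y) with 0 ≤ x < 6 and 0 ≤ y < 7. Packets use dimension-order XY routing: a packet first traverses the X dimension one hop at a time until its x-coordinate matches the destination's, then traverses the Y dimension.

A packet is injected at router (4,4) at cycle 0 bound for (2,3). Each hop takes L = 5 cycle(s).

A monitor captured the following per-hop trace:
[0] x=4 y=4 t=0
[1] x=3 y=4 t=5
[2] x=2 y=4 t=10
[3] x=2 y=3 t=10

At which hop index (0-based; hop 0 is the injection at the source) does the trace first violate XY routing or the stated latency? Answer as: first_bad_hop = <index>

first_bad_hop = 3

[1] (-1,+0) / 5c ⇒ ok
[2] (-1,+0) / 5c ⇒ ok
[3] (+0,-1) / 0c ⇒ BAD: Δcyc=0≠L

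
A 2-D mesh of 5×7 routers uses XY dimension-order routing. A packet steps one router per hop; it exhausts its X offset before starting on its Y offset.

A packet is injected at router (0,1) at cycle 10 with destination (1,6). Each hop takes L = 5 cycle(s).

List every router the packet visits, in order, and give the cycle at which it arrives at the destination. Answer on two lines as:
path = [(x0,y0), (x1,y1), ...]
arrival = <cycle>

path = [(0,1), (1,1), (1,2), (1,3), (1,4), (1,5), (1,6)]
arrival = 40

t=10: at (0,1)
t=15: at (1,1) after E
t=20: at (1,2) after N
t=25: at (1,3) after N
t=30: at (1,4) after N
t=35: at (1,5) after N
t=40: at (1,6) after N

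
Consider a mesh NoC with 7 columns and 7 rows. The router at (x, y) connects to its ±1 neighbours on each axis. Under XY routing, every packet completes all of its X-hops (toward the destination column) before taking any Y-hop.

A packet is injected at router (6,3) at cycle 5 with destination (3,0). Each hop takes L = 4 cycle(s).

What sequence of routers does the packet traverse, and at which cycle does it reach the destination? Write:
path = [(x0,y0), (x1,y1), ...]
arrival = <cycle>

path = [(6,3), (5,3), (4,3), (3,3), (3,2), (3,1), (3,0)]
arrival = 29

  0. router=(6,3) cycle=5 (inject)
  1. router=(5,3) cycle=9 dir=W
  2. router=(4,3) cycle=13 dir=W
  3. router=(3,3) cycle=17 dir=W
  4. router=(3,2) cycle=21 dir=S
  5. router=(3,1) cycle=25 dir=S
  6. router=(3,0) cycle=29 dir=S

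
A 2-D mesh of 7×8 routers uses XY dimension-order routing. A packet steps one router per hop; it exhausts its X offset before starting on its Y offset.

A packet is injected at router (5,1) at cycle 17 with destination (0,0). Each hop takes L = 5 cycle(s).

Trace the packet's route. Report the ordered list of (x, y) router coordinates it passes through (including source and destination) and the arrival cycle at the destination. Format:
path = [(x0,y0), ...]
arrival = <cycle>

src (5,1)  cyc=17
W→(4,1)  cyc=22
W→(3,1)  cyc=27
W→(2,1)  cyc=32
W→(1,1)  cyc=37
W→(0,1)  cyc=42
S→(0,0)  cyc=47

path = [(5,1), (4,1), (3,1), (2,1), (1,1), (0,1), (0,0)]
arrival = 47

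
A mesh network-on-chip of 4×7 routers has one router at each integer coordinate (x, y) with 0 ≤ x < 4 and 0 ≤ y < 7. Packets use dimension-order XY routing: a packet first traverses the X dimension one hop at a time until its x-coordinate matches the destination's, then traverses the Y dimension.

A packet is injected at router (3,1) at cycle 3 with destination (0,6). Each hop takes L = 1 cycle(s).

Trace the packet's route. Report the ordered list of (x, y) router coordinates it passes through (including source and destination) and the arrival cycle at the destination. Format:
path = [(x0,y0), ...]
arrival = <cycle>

t=3: at (3,1)
t=4: at (2,1) after W
t=5: at (1,1) after W
t=6: at (0,1) after W
t=7: at (0,2) after N
t=8: at (0,3) after N
t=9: at (0,4) after N
t=10: at (0,5) after N
t=11: at (0,6) after N

path = [(3,1), (2,1), (1,1), (0,1), (0,2), (0,3), (0,4), (0,5), (0,6)]
arrival = 11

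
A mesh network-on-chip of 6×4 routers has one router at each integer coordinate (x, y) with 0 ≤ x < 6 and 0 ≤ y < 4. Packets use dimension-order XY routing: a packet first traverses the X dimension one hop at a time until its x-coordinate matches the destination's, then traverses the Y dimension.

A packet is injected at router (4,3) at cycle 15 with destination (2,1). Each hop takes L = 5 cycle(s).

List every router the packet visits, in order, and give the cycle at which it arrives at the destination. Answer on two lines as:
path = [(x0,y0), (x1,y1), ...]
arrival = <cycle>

t=15: at (4,3)
t=20: at (3,3) after W
t=25: at (2,3) after W
t=30: at (2,2) after S
t=35: at (2,1) after S

path = [(4,3), (3,3), (2,3), (2,2), (2,1)]
arrival = 35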